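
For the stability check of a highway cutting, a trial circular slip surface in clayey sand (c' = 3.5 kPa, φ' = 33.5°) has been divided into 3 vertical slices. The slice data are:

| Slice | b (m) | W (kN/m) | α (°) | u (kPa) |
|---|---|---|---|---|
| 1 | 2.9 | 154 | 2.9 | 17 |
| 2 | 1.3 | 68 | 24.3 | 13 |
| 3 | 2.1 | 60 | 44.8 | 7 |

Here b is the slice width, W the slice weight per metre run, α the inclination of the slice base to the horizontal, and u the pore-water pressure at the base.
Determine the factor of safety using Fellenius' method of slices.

FS = 1.77

Ordinary method of slices: FS = Σ[c'·Δl_i + (W_i cosα_i − u_i·Δl_i)·tanφ'] / Σ W_i sinα_i, with Δl_i = b_i / cosα_i.
Slice 1: Δl = 2.9/cos2.9° = 2.904 m; N'_1 = 154·cos2.9° − 17·2.904 = 104.4; c'Δl = 10.16; W sinα = 7.8
Slice 2: Δl = 1.3/cos24.3° = 1.426 m; N'_2 = 68·cos24.3° − 13·1.426 = 43.4; c'Δl = 4.99; W sinα = 28.0
Slice 3: Δl = 2.1/cos44.8° = 2.960 m; N'_3 = 60·cos44.8° − 7·2.960 = 21.9; c'Δl = 10.36; W sinα = 42.3
Σc'Δl = 25.5 kN/m; ΣN' = 169.7 kN/m; ΣW sinα = 78.1 kN/m
Resisting = 25.5 + 169.7·tan33.5° = 25.5 + 112.3 = 137.9 kN/m
FS = 137.9 / 78.1 = 1.766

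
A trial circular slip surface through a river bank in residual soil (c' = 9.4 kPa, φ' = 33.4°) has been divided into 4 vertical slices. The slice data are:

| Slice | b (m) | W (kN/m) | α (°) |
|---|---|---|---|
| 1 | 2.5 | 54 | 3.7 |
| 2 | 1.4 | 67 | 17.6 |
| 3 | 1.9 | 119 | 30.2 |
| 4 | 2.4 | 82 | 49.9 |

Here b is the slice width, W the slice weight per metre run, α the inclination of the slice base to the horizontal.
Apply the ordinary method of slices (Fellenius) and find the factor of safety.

FS = 1.87

Ordinary method of slices: FS = Σ[c'·Δl_i + (W_i cosα_i)·tanφ'] / Σ W_i sinα_i, with Δl_i = b_i / cosα_i.
Slice 1: Δl = 2.5/cos3.7° = 2.505 m; N'_1 = 54·cos3.7° = 53.9; c'Δl = 23.55; W sinα = 3.5
Slice 2: Δl = 1.4/cos17.6° = 1.469 m; N'_2 = 67·cos17.6° = 63.9; c'Δl = 13.81; W sinα = 20.3
Slice 3: Δl = 1.9/cos30.2° = 2.198 m; N'_3 = 119·cos30.2° = 102.8; c'Δl = 20.66; W sinα = 59.9
Slice 4: Δl = 2.4/cos49.9° = 3.726 m; N'_4 = 82·cos49.9° = 52.8; c'Δl = 35.02; W sinα = 62.7
Σc'Δl = 93.0 kN/m; ΣN' = 273.4 kN/m; ΣW sinα = 146.3 kN/m
Resisting = 93.0 + 273.4·tan33.4° = 93.0 + 180.3 = 273.3 kN/m
FS = 273.3 / 146.3 = 1.868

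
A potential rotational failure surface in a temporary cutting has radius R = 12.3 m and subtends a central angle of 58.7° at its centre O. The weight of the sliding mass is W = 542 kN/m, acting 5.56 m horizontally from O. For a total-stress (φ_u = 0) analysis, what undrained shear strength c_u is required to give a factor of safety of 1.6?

FS = c_u·L_a·R / (W·d), so c_u = FS·W·d / (L_a·R).
Arc length L_a = R·θ = 12.3·(58.7°·π/180) = 12.3·1.0245 = 12.60 m
c_u = 1.6·542·5.56 / (12.60·12.3) = 4821.6 / 155.00 = 31.11 kPa

c_u = 31.1 kPa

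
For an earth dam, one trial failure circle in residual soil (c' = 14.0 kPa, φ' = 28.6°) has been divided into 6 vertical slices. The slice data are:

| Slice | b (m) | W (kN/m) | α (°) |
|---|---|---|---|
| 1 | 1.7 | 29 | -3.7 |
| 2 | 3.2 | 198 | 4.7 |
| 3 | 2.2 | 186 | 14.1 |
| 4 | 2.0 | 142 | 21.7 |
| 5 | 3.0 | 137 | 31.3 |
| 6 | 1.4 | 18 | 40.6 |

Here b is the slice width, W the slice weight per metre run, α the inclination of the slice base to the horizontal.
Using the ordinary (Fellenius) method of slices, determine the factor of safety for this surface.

Ordinary method of slices: FS = Σ[c'·Δl_i + (W_i cosα_i)·tanφ'] / Σ W_i sinα_i, with Δl_i = b_i / cosα_i.
Slice 1: Δl = 1.7/cos(-3.7°) = 1.704 m; N'_1 = 29·cos(-3.7°) = 28.9; c'Δl = 23.85; W sinα = -1.9
Slice 2: Δl = 3.2/cos4.7° = 3.211 m; N'_2 = 198·cos4.7° = 197.3; c'Δl = 44.95; W sinα = 16.2
Slice 3: Δl = 2.2/cos14.1° = 2.268 m; N'_3 = 186·cos14.1° = 180.4; c'Δl = 31.76; W sinα = 45.3
Slice 4: Δl = 2.0/cos21.7° = 2.153 m; N'_4 = 142·cos21.7° = 131.9; c'Δl = 30.14; W sinα = 52.5
Slice 5: Δl = 3.0/cos31.3° = 3.511 m; N'_5 = 137·cos31.3° = 117.1; c'Δl = 49.15; W sinα = 71.2
Slice 6: Δl = 1.4/cos40.6° = 1.844 m; N'_6 = 18·cos40.6° = 13.7; c'Δl = 25.81; W sinα = 11.7
Σc'Δl = 205.7 kN/m; ΣN' = 669.3 kN/m; ΣW sinα = 195.1 kN/m
Resisting = 205.7 + 669.3·tan28.6° = 205.7 + 364.9 = 570.6 kN/m
FS = 570.6 / 195.1 = 2.925

FS = 2.93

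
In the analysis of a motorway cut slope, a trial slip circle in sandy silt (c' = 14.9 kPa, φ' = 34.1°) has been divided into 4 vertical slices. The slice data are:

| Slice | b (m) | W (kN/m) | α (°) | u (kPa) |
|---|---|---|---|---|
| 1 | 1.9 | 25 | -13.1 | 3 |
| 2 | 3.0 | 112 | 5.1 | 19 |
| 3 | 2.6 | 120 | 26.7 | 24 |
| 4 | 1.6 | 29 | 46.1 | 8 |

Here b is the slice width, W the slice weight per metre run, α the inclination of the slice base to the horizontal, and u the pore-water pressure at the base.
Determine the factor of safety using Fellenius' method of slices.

FS = 2.87

Ordinary method of slices: FS = Σ[c'·Δl_i + (W_i cosα_i − u_i·Δl_i)·tanφ'] / Σ W_i sinα_i, with Δl_i = b_i / cosα_i.
Slice 1: Δl = 1.9/cos(-13.1°) = 1.951 m; N'_1 = 25·cos(-13.1°) − 3·1.951 = 18.5; c'Δl = 29.07; W sinα = -5.7
Slice 2: Δl = 3.0/cos5.1° = 3.012 m; N'_2 = 112·cos5.1° − 19·3.012 = 54.3; c'Δl = 44.88; W sinα = 10.0
Slice 3: Δl = 2.6/cos26.7° = 2.910 m; N'_3 = 120·cos26.7° − 24·2.910 = 37.4; c'Δl = 43.36; W sinα = 53.9
Slice 4: Δl = 1.6/cos46.1° = 2.307 m; N'_4 = 29·cos46.1° − 8·2.307 = 1.6; c'Δl = 34.38; W sinα = 20.9
Σc'Δl = 151.7 kN/m; ΣN' = 111.8 kN/m; ΣW sinα = 79.1 kN/m
Resisting = 151.7 + 111.8·tan34.1° = 151.7 + 75.7 = 227.4 kN/m
FS = 227.4 / 79.1 = 2.875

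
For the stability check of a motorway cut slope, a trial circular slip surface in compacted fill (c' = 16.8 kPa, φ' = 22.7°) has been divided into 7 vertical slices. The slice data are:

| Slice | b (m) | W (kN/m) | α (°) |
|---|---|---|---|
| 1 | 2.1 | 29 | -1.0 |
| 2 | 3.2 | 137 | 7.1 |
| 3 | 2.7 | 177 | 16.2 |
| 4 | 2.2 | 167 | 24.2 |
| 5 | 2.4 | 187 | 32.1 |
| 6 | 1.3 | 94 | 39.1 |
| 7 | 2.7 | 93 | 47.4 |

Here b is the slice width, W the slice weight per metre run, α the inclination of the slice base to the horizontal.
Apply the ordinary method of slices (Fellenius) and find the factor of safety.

Ordinary method of slices: FS = Σ[c'·Δl_i + (W_i cosα_i)·tanφ'] / Σ W_i sinα_i, with Δl_i = b_i / cosα_i.
Slice 1: Δl = 2.1/cos(-1.0°) = 2.100 m; N'_1 = 29·cos(-1.0°) = 29.0; c'Δl = 35.29; W sinα = -0.5
Slice 2: Δl = 3.2/cos7.1° = 3.225 m; N'_2 = 137·cos7.1° = 135.9; c'Δl = 54.18; W sinα = 16.9
Slice 3: Δl = 2.7/cos16.2° = 2.812 m; N'_3 = 177·cos16.2° = 170.0; c'Δl = 47.24; W sinα = 49.4
Slice 4: Δl = 2.2/cos24.2° = 2.412 m; N'_4 = 167·cos24.2° = 152.3; c'Δl = 40.52; W sinα = 68.5
Slice 5: Δl = 2.4/cos32.1° = 2.833 m; N'_5 = 187·cos32.1° = 158.4; c'Δl = 47.60; W sinα = 99.4
Slice 6: Δl = 1.3/cos39.1° = 1.675 m; N'_6 = 94·cos39.1° = 72.9; c'Δl = 28.14; W sinα = 59.3
Slice 7: Δl = 2.7/cos47.4° = 3.989 m; N'_7 = 93·cos47.4° = 62.9; c'Δl = 67.01; W sinα = 68.5
Σc'Δl = 320.0 kN/m; ΣN' = 781.6 kN/m; ΣW sinα = 361.4 kN/m
Resisting = 320.0 + 781.6·tan22.7° = 320.0 + 326.9 = 646.9 kN/m
FS = 646.9 / 361.4 = 1.790

FS = 1.79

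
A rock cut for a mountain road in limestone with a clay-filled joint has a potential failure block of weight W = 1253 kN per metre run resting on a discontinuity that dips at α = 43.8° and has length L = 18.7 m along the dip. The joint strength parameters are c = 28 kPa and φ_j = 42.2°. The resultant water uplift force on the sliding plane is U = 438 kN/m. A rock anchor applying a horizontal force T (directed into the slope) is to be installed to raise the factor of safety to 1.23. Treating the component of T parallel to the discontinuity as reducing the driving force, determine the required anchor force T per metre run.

Resolving forces along and normal to the sliding plane, with the horizontal anchor force T adding T·sinα to the effective normal force and T·cosα acting up the plane against the driving force:
FS = [cL + (W cosα − U + T sinα) tanφ_j] / [W sinα − T cosα]
Without the anchor: N' = 466.4 kN/m, driving T_d = 867.3 kN/m, resisting R = 28·18.7 + 466.4·tan42.2° = 946.5 kN/m, FS = 1.09.
Setting FS = 1.23 and solving for T:
1.23·(867.3 − T cos43.8°) = 946.5 + T sin43.8°·tan42.2°
T·(sin43.8°·tan42.2° + 1.23·cos43.8°) = 1.23·867.3 − 946.5
T·(0.6921·0.9067 + 1.23·0.7218) = 1066.7 − 946.5 = 120.2
T·1.5154 = 120.2
T = 79.4 kN/m

T = 79 kN/m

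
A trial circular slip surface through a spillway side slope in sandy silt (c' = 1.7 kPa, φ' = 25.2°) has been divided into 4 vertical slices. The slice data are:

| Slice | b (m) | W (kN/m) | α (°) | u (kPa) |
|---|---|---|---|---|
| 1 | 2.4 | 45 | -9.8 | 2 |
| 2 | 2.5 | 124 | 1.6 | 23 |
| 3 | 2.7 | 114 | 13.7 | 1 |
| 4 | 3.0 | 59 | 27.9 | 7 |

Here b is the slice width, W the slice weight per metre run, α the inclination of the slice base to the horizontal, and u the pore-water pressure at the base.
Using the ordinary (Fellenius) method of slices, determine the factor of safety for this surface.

FS = 2.64

Ordinary method of slices: FS = Σ[c'·Δl_i + (W_i cosα_i − u_i·Δl_i)·tanφ'] / Σ W_i sinα_i, with Δl_i = b_i / cosα_i.
Slice 1: Δl = 2.4/cos(-9.8°) = 2.436 m; N'_1 = 45·cos(-9.8°) − 2·2.436 = 39.5; c'Δl = 4.14; W sinα = -7.7
Slice 2: Δl = 2.5/cos1.6° = 2.501 m; N'_2 = 124·cos1.6° − 23·2.501 = 66.4; c'Δl = 4.25; W sinα = 3.5
Slice 3: Δl = 2.7/cos13.7° = 2.779 m; N'_3 = 114·cos13.7° − 1·2.779 = 108.0; c'Δl = 4.72; W sinα = 27.0
Slice 4: Δl = 3.0/cos27.9° = 3.395 m; N'_4 = 59·cos27.9° − 7·3.395 = 28.4; c'Δl = 5.77; W sinα = 27.6
Σc'Δl = 18.9 kN/m; ΣN' = 242.3 kN/m; ΣW sinα = 50.4 kN/m
Resisting = 18.9 + 242.3·tan25.2° = 18.9 + 114.0 = 132.9 kN/m
FS = 132.9 / 50.4 = 2.636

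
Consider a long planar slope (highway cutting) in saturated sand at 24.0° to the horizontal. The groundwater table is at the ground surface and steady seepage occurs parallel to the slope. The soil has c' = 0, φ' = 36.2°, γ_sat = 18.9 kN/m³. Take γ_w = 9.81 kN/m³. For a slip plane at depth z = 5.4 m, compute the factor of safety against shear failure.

FS = 0.79

With seepage parallel to the slope and the water table at the surface, the effective normal stress on the slip plane uses the buoyant unit weight γ' = γ_sat − γ_w while the driving shear stress uses γ_sat:
FS = [c' + γ' z cos²β tanφ'] / [γ_sat z sinβ cosβ]
(For c' = 0 this reduces to FS = (γ'/γ_sat)·tanφ'/tanβ.)
γ' = 18.9 − 9.81 = 9.09 kN/m³
Numerator = 0.0 + 9.09·5.4·cos²24.0°·tan36.2° = 0.0 + 9.09·5.4·0.8346·0.7319 = 29.982 kPa
Denominator = 18.9·5.4·sin24.0°·cos24.0° = 18.9·5.4·0.4067·0.9135 = 37.923 kPa
FS = 29.982 / 37.923 = 0.791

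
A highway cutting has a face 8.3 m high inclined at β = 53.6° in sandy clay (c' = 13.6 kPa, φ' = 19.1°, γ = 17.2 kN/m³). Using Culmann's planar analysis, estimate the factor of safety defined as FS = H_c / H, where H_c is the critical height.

FS = 1.65

H_c = (4c'/γ) · sinβ cosφ' / [1 − cos(β − φ')]
    = (4·13.6/17.2) · sin53.6°·cos19.1° / [1 − cos34.5°]
    = 3.163 · 0.7606 / 0.1759 = 13.68 m
FS = H_c / H = 13.68 / 8.3 = 1.648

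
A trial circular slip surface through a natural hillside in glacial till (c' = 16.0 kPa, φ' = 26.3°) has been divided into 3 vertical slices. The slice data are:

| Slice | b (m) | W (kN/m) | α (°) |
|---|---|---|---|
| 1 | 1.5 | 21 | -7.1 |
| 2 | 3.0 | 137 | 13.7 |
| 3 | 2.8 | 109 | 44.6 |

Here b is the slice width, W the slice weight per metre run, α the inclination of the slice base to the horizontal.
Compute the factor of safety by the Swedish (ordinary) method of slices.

Ordinary method of slices: FS = Σ[c'·Δl_i + (W_i cosα_i)·tanφ'] / Σ W_i sinα_i, with Δl_i = b_i / cosα_i.
Slice 1: Δl = 1.5/cos(-7.1°) = 1.512 m; N'_1 = 21·cos(-7.1°) = 20.8; c'Δl = 24.19; W sinα = -2.6
Slice 2: Δl = 3.0/cos13.7° = 3.088 m; N'_2 = 137·cos13.7° = 133.1; c'Δl = 49.41; W sinα = 32.4
Slice 3: Δl = 2.8/cos44.6° = 3.932 m; N'_3 = 109·cos44.6° = 77.6; c'Δl = 62.92; W sinα = 76.5
Σc'Δl = 136.5 kN/m; ΣN' = 231.6 kN/m; ΣW sinα = 106.4 kN/m
Resisting = 136.5 + 231.6·tan26.3° = 136.5 + 114.4 = 251.0 kN/m
FS = 251.0 / 106.4 = 2.359

FS = 2.36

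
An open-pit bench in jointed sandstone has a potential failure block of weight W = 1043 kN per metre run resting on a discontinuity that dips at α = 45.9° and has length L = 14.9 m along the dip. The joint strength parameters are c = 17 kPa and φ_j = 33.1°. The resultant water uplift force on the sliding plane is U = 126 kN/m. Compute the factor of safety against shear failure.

Resolving the block weight along and normal to the plane and applying the Mohr–Coulomb strength on the joint:
N' = W cosα − U = 1043·cos45.9° − 126 = 599.8 kN/m
Driving force T = W sinα = 1043·sin45.9° = 749.0 kN/m
Resisting force R = c·L + N'·tanφ_j = 17·14.9 + 599.8·tan33.1° = 253.3 + 391.0 = 644.3 kN/m
FS = R / T = 644.3 / 749.0 = 0.860

FS = 0.86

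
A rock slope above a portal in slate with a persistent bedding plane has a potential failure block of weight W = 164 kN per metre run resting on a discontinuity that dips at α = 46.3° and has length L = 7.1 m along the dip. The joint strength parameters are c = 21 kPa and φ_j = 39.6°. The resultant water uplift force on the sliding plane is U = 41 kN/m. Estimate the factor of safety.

FS = 1.76

Resolving the block weight along and normal to the plane and applying the Mohr–Coulomb strength on the joint:
N' = W cosα − U = 164·cos46.3° − 41 = 72.3 kN/m
Driving force T = W sinα = 164·sin46.3° = 118.6 kN/m
Resisting force R = c·L + N'·tanφ_j = 21·7.1 + 72.3·tan39.6° = 149.1 + 59.8 = 208.9 kN/m
FS = R / T = 208.9 / 118.6 = 1.762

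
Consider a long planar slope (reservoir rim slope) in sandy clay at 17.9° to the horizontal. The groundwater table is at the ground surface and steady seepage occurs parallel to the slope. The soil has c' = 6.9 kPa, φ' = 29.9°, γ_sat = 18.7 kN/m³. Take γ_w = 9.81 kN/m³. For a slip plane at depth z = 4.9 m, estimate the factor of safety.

FS = 1.10

With seepage parallel to the slope and the water table at the surface, the effective normal stress on the slip plane uses the buoyant unit weight γ' = γ_sat − γ_w while the driving shear stress uses γ_sat:
FS = [c' + γ' z cos²β tanφ'] / [γ_sat z sinβ cosβ]
γ' = 18.7 − 9.81 = 8.89 kN/m³
Numerator = 6.9 + 8.89·4.9·cos²17.9°·tan29.9° = 6.9 + 8.89·4.9·0.9055·0.5750 = 29.582 kPa
Denominator = 18.7·4.9·sin17.9°·cos17.9° = 18.7·4.9·0.3074·0.9516 = 26.800 kPa
FS = 29.582 / 26.800 = 1.104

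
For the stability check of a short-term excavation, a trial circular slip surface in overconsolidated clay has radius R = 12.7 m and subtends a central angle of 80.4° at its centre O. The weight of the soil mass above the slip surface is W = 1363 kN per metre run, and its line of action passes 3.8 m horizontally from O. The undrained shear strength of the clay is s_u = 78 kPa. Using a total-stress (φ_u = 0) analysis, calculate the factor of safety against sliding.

Taking moments about the centre O, the resisting moment is provided by the undrained shear strength acting along the arc:
Arc length L_a = R·θ = 12.7·(80.4°·π/180) = 12.7·1.4032 = 17.82 m
M_R = s_u·L_a·R = 78·17.82·12.7 = 17653.7 kN·m/m
M_D = W·d = 1363·3.8 = 5179.4 kN·m/m
FS = M_R / M_D = 17653.7 / 5179.4 = 3.408

FS = 3.41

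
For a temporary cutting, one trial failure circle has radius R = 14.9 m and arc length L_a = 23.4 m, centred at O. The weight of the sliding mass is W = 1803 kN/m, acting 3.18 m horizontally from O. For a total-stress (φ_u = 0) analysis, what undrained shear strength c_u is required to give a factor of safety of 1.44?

c_u = 23.7 kPa

FS = c_u·L_a·R / (W·d), so c_u = FS·W·d / (L_a·R).
c_u = 1.44·1803·3.18 / (23.40·14.9) = 8256.3 / 348.66 = 23.68 kPa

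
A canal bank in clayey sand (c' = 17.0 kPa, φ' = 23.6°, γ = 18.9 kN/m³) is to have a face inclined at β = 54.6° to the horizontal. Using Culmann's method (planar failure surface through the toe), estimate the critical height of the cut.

Culmann's analysis gives the critical failure plane at α_cr = (β + φ')/2 = (54.6 + 23.6)/2 = 39.1°, and the critical height
H_c = (4c'/γ) · sinβ cosφ' / [1 − cos(β − φ')]
    = (4·17.0/18.9) · sin54.6°·cos23.6° / [1 − cos(31.0°)]
    = 3.598 · 0.8151·0.9164 / [1 − 0.8572]
    = 3.598 · 0.7470 / 0.1428
    = 18.82 m

H_c = 18.82 m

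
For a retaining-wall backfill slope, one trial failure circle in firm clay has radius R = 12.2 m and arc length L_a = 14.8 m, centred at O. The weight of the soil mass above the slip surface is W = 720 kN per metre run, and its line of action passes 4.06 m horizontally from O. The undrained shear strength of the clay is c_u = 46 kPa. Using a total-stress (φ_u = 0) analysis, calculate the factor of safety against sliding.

Taking moments about the centre O, the resisting moment is provided by the undrained shear strength acting along the arc:
M_R = c_u·L_a·R = 46·14.80·12.2 = 8305.8 kN·m/m
M_D = W·d = 720·4.06 = 2923.2 kN·m/m
FS = M_R / M_D = 8305.8 / 2923.2 = 2.841

FS = 2.84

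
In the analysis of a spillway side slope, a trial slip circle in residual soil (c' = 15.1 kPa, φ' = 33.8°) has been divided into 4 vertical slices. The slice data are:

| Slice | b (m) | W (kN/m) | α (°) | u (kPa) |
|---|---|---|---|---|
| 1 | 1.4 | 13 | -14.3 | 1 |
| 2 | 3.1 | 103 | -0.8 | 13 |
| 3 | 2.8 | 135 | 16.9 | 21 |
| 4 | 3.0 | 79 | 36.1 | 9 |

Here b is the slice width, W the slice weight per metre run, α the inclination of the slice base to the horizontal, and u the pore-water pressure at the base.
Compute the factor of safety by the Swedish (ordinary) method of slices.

Ordinary method of slices: FS = Σ[c'·Δl_i + (W_i cosα_i − u_i·Δl_i)·tanφ'] / Σ W_i sinα_i, with Δl_i = b_i / cosα_i.
Slice 1: Δl = 1.4/cos(-14.3°) = 1.445 m; N'_1 = 13·cos(-14.3°) − 1·1.445 = 11.2; c'Δl = 21.82; W sinα = -3.2
Slice 2: Δl = 3.1/cos(-0.8°) = 3.100 m; N'_2 = 103·cos(-0.8°) − 13·3.100 = 62.7; c'Δl = 46.81; W sinα = -1.4
Slice 3: Δl = 2.8/cos16.9° = 2.926 m; N'_3 = 135·cos16.9° − 21·2.926 = 67.7; c'Δl = 44.19; W sinα = 39.2
Slice 4: Δl = 3.0/cos36.1° = 3.713 m; N'_4 = 79·cos36.1° − 9·3.713 = 30.4; c'Δl = 56.07; W sinα = 46.5
Σc'Δl = 168.9 kN/m; ΣN' = 172.0 kN/m; ΣW sinα = 81.1 kN/m
Resisting = 168.9 + 172.0·tan33.8° = 168.9 + 115.1 = 284.0 kN/m
FS = 284.0 / 81.1 = 3.500

FS = 3.50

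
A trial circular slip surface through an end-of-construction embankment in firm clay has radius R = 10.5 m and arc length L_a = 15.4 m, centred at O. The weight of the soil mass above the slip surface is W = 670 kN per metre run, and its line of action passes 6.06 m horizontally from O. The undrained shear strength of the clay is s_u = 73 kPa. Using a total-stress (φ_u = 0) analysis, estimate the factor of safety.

Taking moments about the centre O, the resisting moment is provided by the undrained shear strength acting along the arc:
M_R = s_u·L_a·R = 73·15.40·10.5 = 11804.1 kN·m/m
M_D = W·d = 670·6.06 = 4060.2 kN·m/m
FS = M_R / M_D = 11804.1 / 4060.2 = 2.907

FS = 2.91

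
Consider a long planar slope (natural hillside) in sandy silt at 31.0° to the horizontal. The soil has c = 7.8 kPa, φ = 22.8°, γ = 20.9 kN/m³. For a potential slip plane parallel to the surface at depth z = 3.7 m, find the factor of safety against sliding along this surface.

For an infinite slope with a slip plane parallel to the surface (no pore pressure): FS = [c + γz cos²β tanφ] / [γz sinβ cosβ].
γz = 20.9·3.7 = 77.33 kN/m²
Numerator = 7.8 + 77.33·cos²31.0°·tan22.8° = 7.8 + 77.33·0.7347·0.4204 = 31.684 kPa
Denominator = 77.33·sin31.0°·cos31.0° = 77.33·0.5150·0.8572 = 34.139 kPa
FS = 31.684 / 34.139 = 0.928

FS = 0.93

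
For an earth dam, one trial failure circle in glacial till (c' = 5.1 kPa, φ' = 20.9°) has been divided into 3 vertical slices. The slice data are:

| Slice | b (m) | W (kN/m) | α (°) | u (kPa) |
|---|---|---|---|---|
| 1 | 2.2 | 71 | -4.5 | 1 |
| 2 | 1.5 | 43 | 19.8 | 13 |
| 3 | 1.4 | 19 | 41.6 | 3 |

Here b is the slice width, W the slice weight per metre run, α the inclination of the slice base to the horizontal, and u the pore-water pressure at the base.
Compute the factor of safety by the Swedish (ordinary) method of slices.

FS = 3.05

Ordinary method of slices: FS = Σ[c'·Δl_i + (W_i cosα_i − u_i·Δl_i)·tanφ'] / Σ W_i sinα_i, with Δl_i = b_i / cosα_i.
Slice 1: Δl = 2.2/cos(-4.5°) = 2.207 m; N'_1 = 71·cos(-4.5°) − 1·2.207 = 68.6; c'Δl = 11.25; W sinα = -5.6
Slice 2: Δl = 1.5/cos19.8° = 1.594 m; N'_2 = 43·cos19.8° − 13·1.594 = 19.7; c'Δl = 8.13; W sinα = 14.6
Slice 3: Δl = 1.4/cos41.6° = 1.872 m; N'_3 = 19·cos41.6° − 3·1.872 = 8.6; c'Δl = 9.55; W sinα = 12.6
Σc'Δl = 28.9 kN/m; ΣN' = 96.9 kN/m; ΣW sinα = 21.6 kN/m
Resisting = 28.9 + 96.9·tan20.9° = 28.9 + 37.0 = 65.9 kN/m
FS = 65.9 / 21.6 = 3.051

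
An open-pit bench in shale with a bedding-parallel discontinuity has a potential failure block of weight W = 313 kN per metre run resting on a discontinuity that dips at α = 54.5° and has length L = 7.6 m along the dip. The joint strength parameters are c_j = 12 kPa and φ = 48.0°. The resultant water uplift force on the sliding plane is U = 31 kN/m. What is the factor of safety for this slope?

Resolving the block weight along and normal to the plane and applying the Mohr–Coulomb strength on the joint:
N' = W cosα − U = 313·cos54.5° − 31 = 150.8 kN/m
Driving force T = W sinα = 313·sin54.5° = 254.8 kN/m
Resisting force R = c_j·L + N'·tanφ = 12·7.6 + 150.8·tan48.0° = 91.2 + 167.4 = 258.6 kN/m
FS = R / T = 258.6 / 254.8 = 1.015

FS = 1.01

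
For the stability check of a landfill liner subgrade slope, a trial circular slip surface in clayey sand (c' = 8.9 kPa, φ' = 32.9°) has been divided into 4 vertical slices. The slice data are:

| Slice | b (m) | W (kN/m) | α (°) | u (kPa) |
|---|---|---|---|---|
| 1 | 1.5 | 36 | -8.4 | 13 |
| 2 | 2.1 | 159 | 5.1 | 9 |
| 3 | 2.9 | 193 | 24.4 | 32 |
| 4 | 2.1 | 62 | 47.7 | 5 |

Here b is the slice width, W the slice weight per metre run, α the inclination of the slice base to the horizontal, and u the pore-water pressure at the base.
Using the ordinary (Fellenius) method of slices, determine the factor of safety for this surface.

Ordinary method of slices: FS = Σ[c'·Δl_i + (W_i cosα_i − u_i·Δl_i)·tanφ'] / Σ W_i sinα_i, with Δl_i = b_i / cosα_i.
Slice 1: Δl = 1.5/cos(-8.4°) = 1.516 m; N'_1 = 36·cos(-8.4°) − 13·1.516 = 15.9; c'Δl = 13.49; W sinα = -5.3
Slice 2: Δl = 2.1/cos5.1° = 2.108 m; N'_2 = 159·cos5.1° − 9·2.108 = 139.4; c'Δl = 18.76; W sinα = 14.1
Slice 3: Δl = 2.9/cos24.4° = 3.184 m; N'_3 = 193·cos24.4° − 32·3.184 = 73.9; c'Δl = 28.34; W sinα = 79.7
Slice 4: Δl = 2.1/cos47.7° = 3.120 m; N'_4 = 62·cos47.7° − 5·3.120 = 26.1; c'Δl = 27.77; W sinα = 45.9
Σc'Δl = 88.4 kN/m; ΣN' = 255.3 kN/m; ΣW sinα = 134.5 kN/m
Resisting = 88.4 + 255.3·tan32.9° = 88.4 + 165.2 = 253.5 kN/m
FS = 253.5 / 134.5 = 1.885

FS = 1.89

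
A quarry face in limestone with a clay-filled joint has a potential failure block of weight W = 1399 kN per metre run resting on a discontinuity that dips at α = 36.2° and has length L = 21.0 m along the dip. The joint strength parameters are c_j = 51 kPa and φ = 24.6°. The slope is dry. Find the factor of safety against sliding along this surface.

FS = 1.92

Resolving the block weight along and normal to the plane and applying the Mohr–Coulomb strength on the joint:
N' = W cosα = 1399·cos36.2° = 1128.9 kN/m
Driving force T = W sinα = 1399·sin36.2° = 826.3 kN/m
Resisting force R = c_j·L + N'·tanφ = 51·21.0 + 1128.9·tan24.6° = 1071.0 + 516.9 = 1587.9 kN/m
FS = R / T = 1587.9 / 826.3 = 1.922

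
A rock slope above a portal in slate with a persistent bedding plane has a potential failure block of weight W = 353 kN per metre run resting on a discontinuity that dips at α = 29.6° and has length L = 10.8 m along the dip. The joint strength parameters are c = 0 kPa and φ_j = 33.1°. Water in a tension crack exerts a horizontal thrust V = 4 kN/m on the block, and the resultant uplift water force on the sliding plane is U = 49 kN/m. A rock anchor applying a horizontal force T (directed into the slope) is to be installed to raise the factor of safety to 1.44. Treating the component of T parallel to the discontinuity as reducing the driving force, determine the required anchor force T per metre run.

Resolving forces along and normal to the sliding plane, with the horizontal anchor force T adding T·sinα to the effective normal force and T·cosα acting up the plane against the driving force:
FS = [cL + (W cosα − U − V sinα + T sinα) tanφ_j] / [W sinα + V cosα − T cosα]
Without the anchor: N' = 256.0 kN/m, driving T_d = 177.8 kN/m, resisting R = 0·10.8 + 256.0·tan33.1° = 166.9 kN/m, FS = 0.94.
Setting FS = 1.44 and solving for T:
1.44·(177.8 − T cos29.6°) = 166.9 + T sin29.6°·tan33.1°
T·(sin29.6°·tan33.1° + 1.44·cos29.6°) = 1.44·177.8 − 166.9
T·(0.4939·0.6519 + 1.44·0.8695) = 256.1 − 166.9 = 89.2
T·1.5741 = 89.2
T = 56.7 kN/m

T = 57 kN/m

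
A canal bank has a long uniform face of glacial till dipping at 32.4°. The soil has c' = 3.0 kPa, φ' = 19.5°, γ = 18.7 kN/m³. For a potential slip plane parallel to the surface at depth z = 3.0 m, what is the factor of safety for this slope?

For an infinite slope with a slip plane parallel to the surface (no pore pressure): FS = [c' + γz cos²β tanφ'] / [γz sinβ cosβ].
γz = 18.7·3.0 = 56.10 kN/m²
Numerator = 3.0 + 56.10·cos²32.4°·tan19.5° = 3.0 + 56.10·0.7129·0.3541 = 17.162 kPa
Denominator = 56.10·sin32.4°·cos32.4° = 56.10·0.5358·0.8443 = 25.380 kPa
FS = 17.162 / 25.380 = 0.676

FS = 0.68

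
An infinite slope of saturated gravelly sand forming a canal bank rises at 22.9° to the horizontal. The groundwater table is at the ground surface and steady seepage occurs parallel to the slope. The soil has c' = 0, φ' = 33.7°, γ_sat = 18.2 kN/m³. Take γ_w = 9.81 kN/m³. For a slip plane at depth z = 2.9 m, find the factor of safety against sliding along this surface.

With seepage parallel to the slope and the water table at the surface, the effective normal stress on the slip plane uses the buoyant unit weight γ' = γ_sat − γ_w while the driving shear stress uses γ_sat:
FS = [c' + γ' z cos²β tanφ'] / [γ_sat z sinβ cosβ]
(For c' = 0 this reduces to FS = (γ'/γ_sat)·tanφ'/tanβ.)
γ' = 18.2 − 9.81 = 8.39 kN/m³
Numerator = 0.0 + 8.39·2.9·cos²22.9°·tan33.7° = 0.0 + 8.39·2.9·0.8486·0.6669 = 13.770 kPa
Denominator = 18.2·2.9·sin22.9°·cos22.9° = 18.2·2.9·0.3891·0.9212 = 18.919 kPa
FS = 13.770 / 18.919 = 0.728

FS = 0.73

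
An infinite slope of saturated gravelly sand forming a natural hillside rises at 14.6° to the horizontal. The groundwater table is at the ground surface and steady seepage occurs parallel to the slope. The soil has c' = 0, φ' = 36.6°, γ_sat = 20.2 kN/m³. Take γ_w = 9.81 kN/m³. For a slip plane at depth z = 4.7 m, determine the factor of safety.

FS = 1.47

With seepage parallel to the slope and the water table at the surface, the effective normal stress on the slip plane uses the buoyant unit weight γ' = γ_sat − γ_w while the driving shear stress uses γ_sat:
FS = [c' + γ' z cos²β tanφ'] / [γ_sat z sinβ cosβ]
(For c' = 0 this reduces to FS = (γ'/γ_sat)·tanφ'/tanβ.)
γ' = 20.2 − 9.81 = 10.39 kN/m³
Numerator = 0.0 + 10.39·4.7·cos²14.6°·tan36.6° = 0.0 + 10.39·4.7·0.9365·0.7427 = 33.962 kPa
Denominator = 20.2·4.7·sin14.6°·cos14.6° = 20.2·4.7·0.2521·0.9677 = 23.159 kPa
FS = 33.962 / 23.159 = 1.467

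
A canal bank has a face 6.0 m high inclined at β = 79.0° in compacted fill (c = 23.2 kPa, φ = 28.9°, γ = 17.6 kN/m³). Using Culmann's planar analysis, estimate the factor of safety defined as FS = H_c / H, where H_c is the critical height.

FS = 2.11

H_c = (4c/γ) · sinβ cosφ / [1 − cos(β − φ)]
    = (4·23.2/17.6) · sin79.0°·cos28.9° / [1 − cos50.1°]
    = 5.273 · 0.8594 / 0.3586 = 12.64 m
FS = H_c / H = 12.64 / 6.0 = 2.106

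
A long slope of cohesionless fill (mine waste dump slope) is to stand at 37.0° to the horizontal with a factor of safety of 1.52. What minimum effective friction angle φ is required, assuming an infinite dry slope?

FS = tanφ/tanβ ⇒ tanφ = FS · tanβ = 1.52 · tan37.0° = 1.1454
φ = arctan(1.1454) = 48.88°

φ = 48.9°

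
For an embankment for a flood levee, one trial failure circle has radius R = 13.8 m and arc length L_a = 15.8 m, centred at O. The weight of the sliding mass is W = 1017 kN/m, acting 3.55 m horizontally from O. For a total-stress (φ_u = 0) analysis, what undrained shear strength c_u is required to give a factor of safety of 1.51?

FS = c_u·L_a·R / (W·d), so c_u = FS·W·d / (L_a·R).
c_u = 1.51·1017·3.55 / (15.80·13.8) = 5451.6 / 218.04 = 25.00 kPa

c_u = 25.0 kPa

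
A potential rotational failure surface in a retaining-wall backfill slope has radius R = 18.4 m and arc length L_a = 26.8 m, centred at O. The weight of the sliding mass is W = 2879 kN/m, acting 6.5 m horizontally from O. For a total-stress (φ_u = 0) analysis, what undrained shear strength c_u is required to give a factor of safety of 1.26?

c_u = 47.8 kPa

FS = c_u·L_a·R / (W·d), so c_u = FS·W·d / (L_a·R).
c_u = 1.26·2879·6.5 / (26.80·18.4) = 23579.0 / 493.12 = 47.82 kPa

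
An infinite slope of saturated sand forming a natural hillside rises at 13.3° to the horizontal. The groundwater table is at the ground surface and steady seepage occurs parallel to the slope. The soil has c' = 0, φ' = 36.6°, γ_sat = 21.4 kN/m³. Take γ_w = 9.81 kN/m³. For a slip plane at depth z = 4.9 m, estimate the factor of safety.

FS = 1.70

With seepage parallel to the slope and the water table at the surface, the effective normal stress on the slip plane uses the buoyant unit weight γ' = γ_sat − γ_w while the driving shear stress uses γ_sat:
FS = [c' + γ' z cos²β tanφ'] / [γ_sat z sinβ cosβ]
(For c' = 0 this reduces to FS = (γ'/γ_sat)·tanφ'/tanβ.)
γ' = 21.4 − 9.81 = 11.59 kN/m³
Numerator = 0.0 + 11.59·4.9·cos²13.3°·tan36.6° = 0.0 + 11.59·4.9·0.9471·0.7427 = 39.945 kPa
Denominator = 21.4·4.9·sin13.3°·cos13.3° = 21.4·4.9·0.2300·0.9732 = 23.476 kPa
FS = 39.945 / 23.476 = 1.702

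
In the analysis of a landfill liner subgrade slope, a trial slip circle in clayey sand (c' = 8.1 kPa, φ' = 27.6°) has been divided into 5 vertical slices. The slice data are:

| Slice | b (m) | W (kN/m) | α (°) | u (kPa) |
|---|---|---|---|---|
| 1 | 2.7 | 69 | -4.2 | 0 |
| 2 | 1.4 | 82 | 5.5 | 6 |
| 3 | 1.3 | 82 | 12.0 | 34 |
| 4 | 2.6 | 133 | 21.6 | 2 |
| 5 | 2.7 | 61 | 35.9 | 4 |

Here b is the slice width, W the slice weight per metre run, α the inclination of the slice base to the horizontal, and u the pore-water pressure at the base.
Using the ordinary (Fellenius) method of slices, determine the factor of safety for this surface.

FS = 2.55

Ordinary method of slices: FS = Σ[c'·Δl_i + (W_i cosα_i − u_i·Δl_i)·tanφ'] / Σ W_i sinα_i, with Δl_i = b_i / cosα_i.
Slice 1: Δl = 2.7/cos(-4.2°) = 2.707 m; N'_1 = 69·cos(-4.2°) − 0·2.707 = 68.8; c'Δl = 21.93; W sinα = -5.1
Slice 2: Δl = 1.4/cos5.5° = 1.406 m; N'_2 = 82·cos5.5° − 6·1.406 = 73.2; c'Δl = 11.39; W sinα = 7.9
Slice 3: Δl = 1.3/cos12.0° = 1.329 m; N'_3 = 82·cos12.0° − 34·1.329 = 35.0; c'Δl = 10.77; W sinα = 17.0
Slice 4: Δl = 2.6/cos21.6° = 2.796 m; N'_4 = 133·cos21.6° − 2·2.796 = 118.1; c'Δl = 22.65; W sinα = 49.0
Slice 5: Δl = 2.7/cos35.9° = 3.333 m; N'_5 = 61·cos35.9° − 4·3.333 = 36.1; c'Δl = 27.00; W sinα = 35.8
Σc'Δl = 93.7 kN/m; ΣN' = 331.2 kN/m; ΣW sinα = 104.6 kN/m
Resisting = 93.7 + 331.2·tan27.6° = 93.7 + 173.1 = 266.9 kN/m
FS = 266.9 / 104.6 = 2.552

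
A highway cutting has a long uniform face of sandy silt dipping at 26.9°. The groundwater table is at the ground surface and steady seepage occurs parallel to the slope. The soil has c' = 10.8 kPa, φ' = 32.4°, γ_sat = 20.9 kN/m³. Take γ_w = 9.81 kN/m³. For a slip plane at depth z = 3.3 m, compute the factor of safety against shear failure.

With seepage parallel to the slope and the water table at the surface, the effective normal stress on the slip plane uses the buoyant unit weight γ' = γ_sat − γ_w while the driving shear stress uses γ_sat:
FS = [c' + γ' z cos²β tanφ'] / [γ_sat z sinβ cosβ]
γ' = 20.9 − 9.81 = 11.09 kN/m³
Numerator = 10.8 + 11.09·3.3·cos²26.9°·tan32.4° = 10.8 + 11.09·3.3·0.7953·0.6346 = 29.271 kPa
Denominator = 20.9·3.3·sin26.9°·cos26.9° = 20.9·3.3·0.4524·0.8918 = 27.828 kPa
FS = 29.271 / 27.828 = 1.052

FS = 1.05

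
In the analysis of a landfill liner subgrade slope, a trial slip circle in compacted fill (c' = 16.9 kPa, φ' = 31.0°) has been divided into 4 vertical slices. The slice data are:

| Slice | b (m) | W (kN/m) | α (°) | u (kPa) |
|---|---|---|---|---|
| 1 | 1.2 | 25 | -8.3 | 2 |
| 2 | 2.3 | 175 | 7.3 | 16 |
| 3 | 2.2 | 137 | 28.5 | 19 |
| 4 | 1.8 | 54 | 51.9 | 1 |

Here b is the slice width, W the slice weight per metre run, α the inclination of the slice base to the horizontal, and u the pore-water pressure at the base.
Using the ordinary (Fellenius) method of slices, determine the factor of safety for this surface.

Ordinary method of slices: FS = Σ[c'·Δl_i + (W_i cosα_i − u_i·Δl_i)·tanφ'] / Σ W_i sinα_i, with Δl_i = b_i / cosα_i.
Slice 1: Δl = 1.2/cos(-8.3°) = 1.213 m; N'_1 = 25·cos(-8.3°) − 2·1.213 = 22.3; c'Δl = 20.49; W sinα = -3.6
Slice 2: Δl = 2.3/cos7.3° = 2.319 m; N'_2 = 175·cos7.3° − 16·2.319 = 136.5; c'Δl = 39.19; W sinα = 22.2
Slice 3: Δl = 2.2/cos28.5° = 2.503 m; N'_3 = 137·cos28.5° − 19·2.503 = 72.8; c'Δl = 42.31; W sinα = 65.4
Slice 4: Δl = 1.8/cos51.9° = 2.917 m; N'_4 = 54·cos51.9° − 1·2.917 = 30.4; c'Δl = 49.30; W sinα = 42.5
Σc'Δl = 151.3 kN/m; ΣN' = 262.0 kN/m; ΣW sinα = 126.5 kN/m
Resisting = 151.3 + 262.0·tan31.0° = 151.3 + 157.4 = 308.7 kN/m
FS = 308.7 / 126.5 = 2.441

FS = 2.44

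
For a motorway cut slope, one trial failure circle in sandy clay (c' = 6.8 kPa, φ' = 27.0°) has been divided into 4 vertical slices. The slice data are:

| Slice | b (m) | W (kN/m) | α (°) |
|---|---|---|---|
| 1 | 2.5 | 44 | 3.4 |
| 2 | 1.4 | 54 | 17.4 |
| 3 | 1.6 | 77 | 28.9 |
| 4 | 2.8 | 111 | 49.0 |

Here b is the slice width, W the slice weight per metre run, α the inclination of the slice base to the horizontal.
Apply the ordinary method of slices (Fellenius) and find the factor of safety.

FS = 1.35

Ordinary method of slices: FS = Σ[c'·Δl_i + (W_i cosα_i)·tanφ'] / Σ W_i sinα_i, with Δl_i = b_i / cosα_i.
Slice 1: Δl = 2.5/cos3.4° = 2.504 m; N'_1 = 44·cos3.4° = 43.9; c'Δl = 17.03; W sinα = 2.6
Slice 2: Δl = 1.4/cos17.4° = 1.467 m; N'_2 = 54·cos17.4° = 51.5; c'Δl = 9.98; W sinα = 16.1
Slice 3: Δl = 1.6/cos28.9° = 1.828 m; N'_3 = 77·cos28.9° = 67.4; c'Δl = 12.43; W sinα = 37.2
Slice 4: Δl = 2.8/cos49.0° = 4.268 m; N'_4 = 111·cos49.0° = 72.8; c'Δl = 29.02; W sinα = 83.8
Σc'Δl = 68.5 kN/m; ΣN' = 235.7 kN/m; ΣW sinα = 139.7 kN/m
Resisting = 68.5 + 235.7·tan27.0° = 68.5 + 120.1 = 188.5 kN/m
FS = 188.5 / 139.7 = 1.349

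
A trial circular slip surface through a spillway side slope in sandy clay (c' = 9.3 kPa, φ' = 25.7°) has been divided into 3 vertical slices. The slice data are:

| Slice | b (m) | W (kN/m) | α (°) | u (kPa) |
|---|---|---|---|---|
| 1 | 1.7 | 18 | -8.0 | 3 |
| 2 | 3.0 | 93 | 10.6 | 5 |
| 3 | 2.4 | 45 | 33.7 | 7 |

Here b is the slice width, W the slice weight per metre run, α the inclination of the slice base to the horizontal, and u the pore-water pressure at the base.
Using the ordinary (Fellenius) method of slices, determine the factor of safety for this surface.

Ordinary method of slices: FS = Σ[c'·Δl_i + (W_i cosα_i − u_i·Δl_i)·tanφ'] / Σ W_i sinα_i, with Δl_i = b_i / cosα_i.
Slice 1: Δl = 1.7/cos(-8.0°) = 1.717 m; N'_1 = 18·cos(-8.0°) − 3·1.717 = 12.7; c'Δl = 15.97; W sinα = -2.5
Slice 2: Δl = 3.0/cos10.6° = 3.052 m; N'_2 = 93·cos10.6° − 5·3.052 = 76.2; c'Δl = 28.38; W sinα = 17.1
Slice 3: Δl = 2.4/cos33.7° = 2.885 m; N'_3 = 45·cos33.7° − 7·2.885 = 17.2; c'Δl = 26.83; W sinα = 25.0
Σc'Δl = 71.2 kN/m; ΣN' = 106.1 kN/m; ΣW sinα = 39.6 kN/m
Resisting = 71.2 + 106.1·tan25.7° = 71.2 + 51.0 = 122.2 kN/m
FS = 122.2 / 39.6 = 3.089

FS = 3.09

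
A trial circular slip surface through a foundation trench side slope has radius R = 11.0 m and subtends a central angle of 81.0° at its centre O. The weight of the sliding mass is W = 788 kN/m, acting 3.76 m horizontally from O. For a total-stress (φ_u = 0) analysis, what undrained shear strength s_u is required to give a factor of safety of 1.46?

FS = s_u·L_a·R / (W·d), so s_u = FS·W·d / (L_a·R).
Arc length L_a = R·θ = 11.0·(81.0°·π/180) = 11.0·1.4137 = 15.55 m
s_u = 1.46·788·3.76 / (15.55·11.0) = 4325.8 / 171.06 = 25.29 kPa

s_u = 25.3 kPa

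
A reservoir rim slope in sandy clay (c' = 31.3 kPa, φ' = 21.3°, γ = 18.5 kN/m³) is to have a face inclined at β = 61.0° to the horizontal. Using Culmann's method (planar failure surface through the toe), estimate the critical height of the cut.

Culmann's analysis gives the critical failure plane at α_cr = (β + φ')/2 = (61.0 + 21.3)/2 = 41.1°, and the critical height
H_c = (4c'/γ) · sinβ cosφ' / [1 − cos(β − φ')]
    = (4·31.3/18.5) · sin61.0°·cos21.3° / [1 − cos(39.7°)]
    = 6.768 · 0.8746·0.9317 / [1 − 0.7694]
    = 6.768 · 0.8149 / 0.2306
    = 23.91 m

H_c = 23.91 m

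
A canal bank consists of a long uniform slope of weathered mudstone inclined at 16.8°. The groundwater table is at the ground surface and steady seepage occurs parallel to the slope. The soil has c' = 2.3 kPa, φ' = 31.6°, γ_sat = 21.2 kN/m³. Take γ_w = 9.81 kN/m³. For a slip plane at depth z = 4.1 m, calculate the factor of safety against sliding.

With seepage parallel to the slope and the water table at the surface, the effective normal stress on the slip plane uses the buoyant unit weight γ' = γ_sat − γ_w while the driving shear stress uses γ_sat:
FS = [c' + γ' z cos²β tanφ'] / [γ_sat z sinβ cosβ]
γ' = 21.2 − 9.81 = 11.39 kN/m³
Numerator = 2.3 + 11.39·4.1·cos²16.8°·tan31.6° = 2.3 + 11.39·4.1·0.9165·0.6152 = 28.629 kPa
Denominator = 21.2·4.1·sin16.8°·cos16.8° = 21.2·4.1·0.2890·0.9573 = 24.050 kPa
FS = 28.629 / 24.050 = 1.190

FS = 1.19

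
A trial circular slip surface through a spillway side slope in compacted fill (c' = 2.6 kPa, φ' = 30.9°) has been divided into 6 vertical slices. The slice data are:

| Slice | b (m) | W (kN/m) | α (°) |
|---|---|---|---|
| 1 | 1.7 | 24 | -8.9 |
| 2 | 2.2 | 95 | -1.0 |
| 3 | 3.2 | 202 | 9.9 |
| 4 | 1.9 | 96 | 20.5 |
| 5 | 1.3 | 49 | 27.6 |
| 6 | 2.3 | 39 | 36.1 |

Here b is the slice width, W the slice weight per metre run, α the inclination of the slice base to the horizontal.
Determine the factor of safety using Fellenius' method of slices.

FS = 2.98

Ordinary method of slices: FS = Σ[c'·Δl_i + (W_i cosα_i)·tanφ'] / Σ W_i sinα_i, with Δl_i = b_i / cosα_i.
Slice 1: Δl = 1.7/cos(-8.9°) = 1.721 m; N'_1 = 24·cos(-8.9°) = 23.7; c'Δl = 4.47; W sinα = -3.7
Slice 2: Δl = 2.2/cos(-1.0°) = 2.200 m; N'_2 = 95·cos(-1.0°) = 95.0; c'Δl = 5.72; W sinα = -1.7
Slice 3: Δl = 3.2/cos9.9° = 3.248 m; N'_3 = 202·cos9.9° = 199.0; c'Δl = 8.45; W sinα = 34.7
Slice 4: Δl = 1.9/cos20.5° = 2.028 m; N'_4 = 96·cos20.5° = 89.9; c'Δl = 5.27; W sinα = 33.6
Slice 5: Δl = 1.3/cos27.6° = 1.467 m; N'_5 = 49·cos27.6° = 43.4; c'Δl = 3.81; W sinα = 22.7
Slice 6: Δl = 2.3/cos36.1° = 2.847 m; N'_6 = 39·cos36.1° = 31.5; c'Δl = 7.40; W sinα = 23.0
Σc'Δl = 35.1 kN/m; ΣN' = 482.5 kN/m; ΣW sinα = 108.7 kN/m
Resisting = 35.1 + 482.5·tan30.9° = 35.1 + 288.8 = 323.9 kN/m
FS = 323.9 / 108.7 = 2.981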